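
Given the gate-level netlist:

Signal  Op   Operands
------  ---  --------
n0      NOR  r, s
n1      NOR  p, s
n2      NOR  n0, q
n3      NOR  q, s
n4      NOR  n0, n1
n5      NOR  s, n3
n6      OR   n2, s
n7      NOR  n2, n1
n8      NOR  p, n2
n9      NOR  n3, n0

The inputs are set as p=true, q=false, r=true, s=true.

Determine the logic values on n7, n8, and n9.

n0 = r NOR s = true NOR true = false
n1 = p NOR s = true NOR true = false
n2 = n0 NOR q = false NOR false = true
n3 = q NOR s = false NOR true = false
n7 = n2 NOR n1 = true NOR false = false
n8 = p NOR n2 = true NOR true = false
n9 = n3 NOR n0 = false NOR false = true

n7 = false; n8 = false; n9 = true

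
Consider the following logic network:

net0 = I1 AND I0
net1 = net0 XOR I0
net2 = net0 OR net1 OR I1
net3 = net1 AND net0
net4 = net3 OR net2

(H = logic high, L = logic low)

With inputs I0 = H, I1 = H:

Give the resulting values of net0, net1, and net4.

net0 = H; net1 = L; net4 = H

net0 = I1 AND I0 = H AND H = H
net1 = net0 XOR I0 = H XOR H = L
net2 = net0 OR net1 OR I1 = H OR L OR H = H
net3 = net1 AND net0 = L AND H = L
net4 = net3 OR net2 = L OR H = H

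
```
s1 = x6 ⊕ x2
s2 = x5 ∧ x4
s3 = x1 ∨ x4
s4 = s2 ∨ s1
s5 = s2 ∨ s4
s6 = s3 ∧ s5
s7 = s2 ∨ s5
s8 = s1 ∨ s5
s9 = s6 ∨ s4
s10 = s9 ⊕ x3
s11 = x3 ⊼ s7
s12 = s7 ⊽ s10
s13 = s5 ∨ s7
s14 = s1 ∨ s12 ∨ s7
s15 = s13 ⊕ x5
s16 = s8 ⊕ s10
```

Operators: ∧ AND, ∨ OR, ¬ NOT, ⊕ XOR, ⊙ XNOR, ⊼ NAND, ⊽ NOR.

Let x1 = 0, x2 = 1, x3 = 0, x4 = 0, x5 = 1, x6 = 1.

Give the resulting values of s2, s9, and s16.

s2 = 0, s9 = 0, s16 = 0

s1 = x6 XOR x2 = 1 XOR 1 = 0
s2 = x5 AND x4 = 1 AND 0 = 0
s3 = x1 OR x4 = 0 OR 0 = 0
s4 = s2 OR s1 = 0 OR 0 = 0
s5 = s2 OR s4 = 0 OR 0 = 0
s6 = s3 AND s5 = 0 AND 0 = 0
s8 = s1 OR s5 = 0 OR 0 = 0
s9 = s6 OR s4 = 0 OR 0 = 0
s10 = s9 XOR x3 = 0 XOR 0 = 0
s16 = s8 XOR s10 = 0 XOR 0 = 0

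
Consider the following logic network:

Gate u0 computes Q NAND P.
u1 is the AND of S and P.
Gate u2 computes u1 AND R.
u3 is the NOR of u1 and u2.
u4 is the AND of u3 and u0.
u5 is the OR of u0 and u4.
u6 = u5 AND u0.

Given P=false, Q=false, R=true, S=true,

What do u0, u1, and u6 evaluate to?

u0 = true; u1 = false; u6 = true

u0 = Q NAND P = false NAND false = true
u1 = S AND P = true AND false = false
u2 = u1 AND R = false AND true = false
u3 = u1 NOR u2 = false NOR false = true
u4 = u3 AND u0 = true AND true = true
u5 = u0 OR u4 = true OR true = true
u6 = u5 AND u0 = true AND true = true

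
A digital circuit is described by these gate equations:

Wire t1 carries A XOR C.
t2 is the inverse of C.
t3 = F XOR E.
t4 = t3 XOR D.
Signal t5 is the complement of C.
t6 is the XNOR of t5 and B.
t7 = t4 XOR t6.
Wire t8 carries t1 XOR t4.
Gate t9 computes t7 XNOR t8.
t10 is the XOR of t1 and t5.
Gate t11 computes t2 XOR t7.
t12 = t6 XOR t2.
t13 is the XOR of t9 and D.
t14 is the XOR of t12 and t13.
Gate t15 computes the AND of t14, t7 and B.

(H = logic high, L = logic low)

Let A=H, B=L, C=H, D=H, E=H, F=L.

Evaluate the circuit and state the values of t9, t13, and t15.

t9 = L, t13 = H, t15 = L

t1 = A XOR C = H XOR H = L
t2 = NOT C = NOT H = L
t3 = F XOR E = L XOR H = H
t4 = t3 XOR D = H XOR H = L
t5 = NOT C = NOT H = L
t6 = t5 XNOR B = L XNOR L = H
t7 = t4 XOR t6 = L XOR H = H
t8 = t1 XOR t4 = L XOR L = L
t9 = t7 XNOR t8 = H XNOR L = L
t12 = t6 XOR t2 = H XOR L = H
t13 = t9 XOR D = L XOR H = H
t14 = t12 XOR t13 = H XOR H = L
t15 = t14 AND t7 AND B = L AND H AND L = L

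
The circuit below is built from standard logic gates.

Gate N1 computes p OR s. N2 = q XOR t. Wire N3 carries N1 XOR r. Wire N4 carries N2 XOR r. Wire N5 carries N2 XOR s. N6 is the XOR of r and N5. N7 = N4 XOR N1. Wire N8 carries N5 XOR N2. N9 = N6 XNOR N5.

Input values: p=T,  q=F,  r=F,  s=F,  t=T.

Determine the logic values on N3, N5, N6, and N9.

N3 = T, N5 = T, N6 = T, N9 = T

N1 = p OR s = T OR F = T
N2 = q XOR t = F XOR T = T
N3 = N1 XOR r = T XOR F = T
N5 = N2 XOR s = T XOR F = T
N6 = r XOR N5 = F XOR T = T
N9 = N6 XNOR N5 = T XNOR T = T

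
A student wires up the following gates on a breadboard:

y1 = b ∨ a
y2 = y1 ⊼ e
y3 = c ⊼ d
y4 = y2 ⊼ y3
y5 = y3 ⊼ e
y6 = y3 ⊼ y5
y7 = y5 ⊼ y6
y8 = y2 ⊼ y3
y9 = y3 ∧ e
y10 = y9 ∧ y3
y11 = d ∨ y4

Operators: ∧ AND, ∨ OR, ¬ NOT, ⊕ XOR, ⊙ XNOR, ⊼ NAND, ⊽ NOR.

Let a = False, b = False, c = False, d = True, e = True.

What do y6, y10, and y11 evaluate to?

y6 = True  y10 = True  y11 = True

y1 = b OR a = False OR False = False
y2 = y1 NAND e = False NAND True = True
y3 = c NAND d = False NAND True = True
y4 = y2 NAND y3 = True NAND True = False
y5 = y3 NAND e = True NAND True = False
y6 = y3 NAND y5 = True NAND False = True
y9 = y3 AND e = True AND True = True
y10 = y9 AND y3 = True AND True = True
y11 = d OR y4 = True OR False = True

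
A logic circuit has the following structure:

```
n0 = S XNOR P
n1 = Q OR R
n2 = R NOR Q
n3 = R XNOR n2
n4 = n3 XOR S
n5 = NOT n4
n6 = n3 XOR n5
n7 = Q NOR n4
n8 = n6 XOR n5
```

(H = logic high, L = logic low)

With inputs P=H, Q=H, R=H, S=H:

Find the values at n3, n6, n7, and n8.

n2 = R NOR Q = H NOR H = L
n3 = R XNOR n2 = H XNOR L = L
n4 = n3 XOR S = L XOR H = H
n5 = NOT n4 = NOT H = L
n6 = n3 XOR n5 = L XOR L = L
n7 = Q NOR n4 = H NOR H = L
n8 = n6 XOR n5 = L XOR L = L

n3 = L, n6 = L, n7 = L, n8 = L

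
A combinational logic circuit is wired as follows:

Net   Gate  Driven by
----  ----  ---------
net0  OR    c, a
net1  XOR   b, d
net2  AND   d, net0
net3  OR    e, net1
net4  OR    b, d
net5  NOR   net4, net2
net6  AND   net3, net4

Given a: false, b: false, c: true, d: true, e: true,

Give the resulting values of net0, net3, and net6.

net0 = true; net3 = true; net6 = true

net0 = c OR a = true OR false = true
net1 = b XOR d = false XOR true = true
net3 = e OR net1 = true OR true = true
net4 = b OR d = false OR true = true
net6 = net3 AND net4 = true AND true = true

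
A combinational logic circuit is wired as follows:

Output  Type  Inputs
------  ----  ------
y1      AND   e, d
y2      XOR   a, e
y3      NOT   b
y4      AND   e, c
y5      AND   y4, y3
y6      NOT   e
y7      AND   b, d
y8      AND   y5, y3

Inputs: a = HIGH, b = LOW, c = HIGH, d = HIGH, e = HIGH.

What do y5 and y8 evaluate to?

y3 = NOT b = NOT LOW = HIGH
y4 = e AND c = HIGH AND HIGH = HIGH
y5 = y4 AND y3 = HIGH AND HIGH = HIGH
y8 = y5 AND y3 = HIGH AND HIGH = HIGH

y5 = HIGH, y8 = HIGH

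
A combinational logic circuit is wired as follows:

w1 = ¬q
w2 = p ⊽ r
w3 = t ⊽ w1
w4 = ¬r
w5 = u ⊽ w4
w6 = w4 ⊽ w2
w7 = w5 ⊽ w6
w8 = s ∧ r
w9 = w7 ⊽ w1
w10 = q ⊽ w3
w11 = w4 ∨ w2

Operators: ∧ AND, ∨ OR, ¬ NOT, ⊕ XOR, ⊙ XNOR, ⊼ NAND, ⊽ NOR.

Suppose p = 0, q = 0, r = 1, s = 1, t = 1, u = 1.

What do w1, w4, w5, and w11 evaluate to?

w1 = 1, w4 = 0, w5 = 0, w11 = 0

w1 = NOT q = NOT 0 = 1
w2 = p NOR r = 0 NOR 1 = 0
w4 = NOT r = NOT 1 = 0
w5 = u NOR w4 = 1 NOR 0 = 0
w11 = w4 OR w2 = 0 OR 0 = 0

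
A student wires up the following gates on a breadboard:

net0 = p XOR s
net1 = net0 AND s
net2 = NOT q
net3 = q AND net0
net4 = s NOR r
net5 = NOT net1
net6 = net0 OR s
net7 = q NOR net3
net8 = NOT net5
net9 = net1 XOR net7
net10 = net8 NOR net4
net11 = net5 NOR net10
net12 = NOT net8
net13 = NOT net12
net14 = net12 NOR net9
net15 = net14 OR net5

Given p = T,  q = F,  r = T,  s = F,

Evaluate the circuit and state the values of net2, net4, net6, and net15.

net2 = T; net4 = F; net6 = T; net15 = T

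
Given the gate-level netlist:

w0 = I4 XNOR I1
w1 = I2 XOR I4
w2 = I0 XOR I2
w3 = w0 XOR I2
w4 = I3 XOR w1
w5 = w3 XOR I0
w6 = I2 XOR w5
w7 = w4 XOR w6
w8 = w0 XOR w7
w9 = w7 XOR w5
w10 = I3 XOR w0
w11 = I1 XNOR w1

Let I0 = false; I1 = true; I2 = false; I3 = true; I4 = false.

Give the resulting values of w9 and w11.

w0 = I4 XNOR I1 = false XNOR true = false
w1 = I2 XOR I4 = false XOR false = false
w3 = w0 XOR I2 = false XOR false = false
w4 = I3 XOR w1 = true XOR false = true
w5 = w3 XOR I0 = false XOR false = false
w6 = I2 XOR w5 = false XOR false = false
w7 = w4 XOR w6 = true XOR false = true
w9 = w7 XOR w5 = true XOR false = true
w11 = I1 XNOR w1 = true XNOR false = false

w9 = true; w11 = false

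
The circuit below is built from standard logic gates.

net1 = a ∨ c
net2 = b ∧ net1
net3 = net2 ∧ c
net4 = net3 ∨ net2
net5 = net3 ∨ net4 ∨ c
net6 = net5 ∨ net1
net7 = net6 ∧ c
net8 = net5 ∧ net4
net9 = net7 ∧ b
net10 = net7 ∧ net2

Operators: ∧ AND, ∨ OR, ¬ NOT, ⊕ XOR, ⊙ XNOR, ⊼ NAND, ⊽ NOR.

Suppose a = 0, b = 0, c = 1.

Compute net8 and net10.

net8 = 0; net10 = 0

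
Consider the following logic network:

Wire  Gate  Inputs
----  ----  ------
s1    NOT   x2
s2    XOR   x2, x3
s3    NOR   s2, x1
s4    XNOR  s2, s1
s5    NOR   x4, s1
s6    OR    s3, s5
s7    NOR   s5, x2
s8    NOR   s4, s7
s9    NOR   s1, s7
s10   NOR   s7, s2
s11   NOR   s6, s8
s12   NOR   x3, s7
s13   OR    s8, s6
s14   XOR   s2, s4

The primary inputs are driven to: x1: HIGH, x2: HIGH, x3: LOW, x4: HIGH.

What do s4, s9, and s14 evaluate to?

s4 = LOW; s9 = HIGH; s14 = HIGH

s1 = NOT x2 = NOT HIGH = LOW
s2 = x2 XOR x3 = HIGH XOR LOW = HIGH
s4 = s2 XNOR s1 = HIGH XNOR LOW = LOW
s5 = x4 NOR s1 = HIGH NOR LOW = LOW
s7 = s5 NOR x2 = LOW NOR HIGH = LOW
s9 = s1 NOR s7 = LOW NOR LOW = HIGH
s14 = s2 XOR s4 = HIGH XOR LOW = HIGH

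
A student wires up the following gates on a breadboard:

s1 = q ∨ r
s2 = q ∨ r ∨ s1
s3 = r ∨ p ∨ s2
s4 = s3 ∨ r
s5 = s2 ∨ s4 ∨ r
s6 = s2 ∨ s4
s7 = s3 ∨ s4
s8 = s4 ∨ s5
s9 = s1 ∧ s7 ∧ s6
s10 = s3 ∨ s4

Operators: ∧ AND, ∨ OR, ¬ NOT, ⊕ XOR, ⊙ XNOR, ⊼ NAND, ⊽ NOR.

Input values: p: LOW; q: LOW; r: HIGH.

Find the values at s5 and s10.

s1 = q OR r = LOW OR HIGH = HIGH
s2 = q OR r OR s1 = LOW OR HIGH OR HIGH = HIGH
s3 = r OR p OR s2 = HIGH OR LOW OR HIGH = HIGH
s4 = s3 OR r = HIGH OR HIGH = HIGH
s5 = s2 OR s4 OR r = HIGH OR HIGH OR HIGH = HIGH
s10 = s3 OR s4 = HIGH OR HIGH = HIGH

s5 = HIGH; s10 = HIGH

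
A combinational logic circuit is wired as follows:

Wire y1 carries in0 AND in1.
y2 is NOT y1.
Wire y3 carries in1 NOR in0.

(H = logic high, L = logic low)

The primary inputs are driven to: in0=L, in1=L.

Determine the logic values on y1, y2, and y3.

y1 = L, y2 = H, y3 = H

y1 = in0 AND in1 = L AND L = L
y2 = NOT y1 = NOT L = H
y3 = in1 NOR in0 = L NOR L = H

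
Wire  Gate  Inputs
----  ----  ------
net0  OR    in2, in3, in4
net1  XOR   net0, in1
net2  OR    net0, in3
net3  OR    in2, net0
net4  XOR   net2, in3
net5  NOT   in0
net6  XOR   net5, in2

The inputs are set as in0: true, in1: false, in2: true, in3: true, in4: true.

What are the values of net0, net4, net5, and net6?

net0 = in2 OR in3 OR in4 = true OR true OR true = true
net2 = net0 OR in3 = true OR true = true
net4 = net2 XOR in3 = true XOR true = false
net5 = NOT in0 = NOT true = false
net6 = net5 XOR in2 = false XOR true = true

net0 = true, net4 = false, net5 = false, net6 = true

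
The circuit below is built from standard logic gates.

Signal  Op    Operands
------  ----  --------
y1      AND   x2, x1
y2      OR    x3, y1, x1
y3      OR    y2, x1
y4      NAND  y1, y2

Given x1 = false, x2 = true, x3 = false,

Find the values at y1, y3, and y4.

y1 = false, y3 = false, y4 = true

y1 = x2 AND x1 = true AND false = false
y2 = x3 OR y1 OR x1 = false OR false OR false = false
y3 = y2 OR x1 = false OR false = false
y4 = y1 NAND y2 = false NAND false = true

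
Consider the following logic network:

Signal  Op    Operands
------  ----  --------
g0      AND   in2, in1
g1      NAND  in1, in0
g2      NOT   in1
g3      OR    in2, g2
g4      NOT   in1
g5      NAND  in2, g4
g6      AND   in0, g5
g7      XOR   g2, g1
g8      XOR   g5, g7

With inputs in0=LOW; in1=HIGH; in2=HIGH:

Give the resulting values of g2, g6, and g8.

g1 = in1 NAND in0 = HIGH NAND LOW = HIGH
g2 = NOT in1 = NOT HIGH = LOW
g4 = NOT in1 = NOT HIGH = LOW
g5 = in2 NAND g4 = HIGH NAND LOW = HIGH
g6 = in0 AND g5 = LOW AND HIGH = LOW
g7 = g2 XOR g1 = LOW XOR HIGH = HIGH
g8 = g5 XOR g7 = HIGH XOR HIGH = LOW

g2 = LOW  g6 = LOW  g8 = LOW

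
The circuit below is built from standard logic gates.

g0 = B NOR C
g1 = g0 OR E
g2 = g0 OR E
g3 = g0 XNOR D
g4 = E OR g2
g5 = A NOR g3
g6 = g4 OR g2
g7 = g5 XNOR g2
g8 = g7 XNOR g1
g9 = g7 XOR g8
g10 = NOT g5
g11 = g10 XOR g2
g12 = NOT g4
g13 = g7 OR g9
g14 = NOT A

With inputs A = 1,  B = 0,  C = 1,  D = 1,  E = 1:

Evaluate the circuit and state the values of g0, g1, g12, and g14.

g0 = B NOR C = 0 NOR 1 = 0
g1 = g0 OR E = 0 OR 1 = 1
g2 = g0 OR E = 0 OR 1 = 1
g4 = E OR g2 = 1 OR 1 = 1
g12 = NOT g4 = NOT 1 = 0
g14 = NOT A = NOT 1 = 0

g0 = 0  g1 = 1  g12 = 0  g14 = 0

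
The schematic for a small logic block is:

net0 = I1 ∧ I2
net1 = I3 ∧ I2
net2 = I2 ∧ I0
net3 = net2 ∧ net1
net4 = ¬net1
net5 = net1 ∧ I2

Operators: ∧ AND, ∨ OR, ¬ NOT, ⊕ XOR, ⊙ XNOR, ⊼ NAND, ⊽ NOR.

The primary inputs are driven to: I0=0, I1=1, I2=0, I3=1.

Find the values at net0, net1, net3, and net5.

net0 = I1 AND I2 = 1 AND 0 = 0
net1 = I3 AND I2 = 1 AND 0 = 0
net2 = I2 AND I0 = 0 AND 0 = 0
net3 = net2 AND net1 = 0 AND 0 = 0
net5 = net1 AND I2 = 0 AND 0 = 0

net0 = 0; net1 = 0; net3 = 0; net5 = 0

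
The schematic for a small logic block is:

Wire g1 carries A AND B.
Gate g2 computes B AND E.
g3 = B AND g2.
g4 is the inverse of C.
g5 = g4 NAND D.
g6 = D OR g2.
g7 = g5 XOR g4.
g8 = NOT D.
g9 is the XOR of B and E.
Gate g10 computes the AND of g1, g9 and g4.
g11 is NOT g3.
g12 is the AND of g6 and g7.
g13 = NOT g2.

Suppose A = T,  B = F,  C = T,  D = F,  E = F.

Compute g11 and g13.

g11 = T  g13 = T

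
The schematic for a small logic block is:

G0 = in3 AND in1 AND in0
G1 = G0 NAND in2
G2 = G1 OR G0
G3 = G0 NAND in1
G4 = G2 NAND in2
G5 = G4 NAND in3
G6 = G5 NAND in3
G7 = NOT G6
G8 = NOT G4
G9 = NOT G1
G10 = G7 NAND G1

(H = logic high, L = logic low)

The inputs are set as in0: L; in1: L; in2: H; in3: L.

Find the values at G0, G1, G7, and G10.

G0 = L, G1 = H, G7 = L, G10 = H

G0 = in3 AND in1 AND in0 = L AND L AND L = L
G1 = G0 NAND in2 = L NAND H = H
G2 = G1 OR G0 = H OR L = H
G4 = G2 NAND in2 = H NAND H = L
G5 = G4 NAND in3 = L NAND L = H
G6 = G5 NAND in3 = H NAND L = H
G7 = NOT G6 = NOT H = L
G10 = G7 NAND G1 = L NAND H = H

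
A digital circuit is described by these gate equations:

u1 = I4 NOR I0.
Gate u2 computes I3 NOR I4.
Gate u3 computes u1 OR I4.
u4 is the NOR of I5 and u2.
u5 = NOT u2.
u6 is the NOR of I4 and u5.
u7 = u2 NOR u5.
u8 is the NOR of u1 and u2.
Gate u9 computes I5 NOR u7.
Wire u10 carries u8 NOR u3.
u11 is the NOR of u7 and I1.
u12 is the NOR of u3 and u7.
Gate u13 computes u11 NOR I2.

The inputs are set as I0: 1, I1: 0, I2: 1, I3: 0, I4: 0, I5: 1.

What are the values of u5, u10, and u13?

u5 = 0  u10 = 1  u13 = 0

u1 = I4 NOR I0 = 0 NOR 1 = 0
u2 = I3 NOR I4 = 0 NOR 0 = 1
u3 = u1 OR I4 = 0 OR 0 = 0
u5 = NOT u2 = NOT 1 = 0
u7 = u2 NOR u5 = 1 NOR 0 = 0
u8 = u1 NOR u2 = 0 NOR 1 = 0
u10 = u8 NOR u3 = 0 NOR 0 = 1
u11 = u7 NOR I1 = 0 NOR 0 = 1
u13 = u11 NOR I2 = 1 NOR 1 = 0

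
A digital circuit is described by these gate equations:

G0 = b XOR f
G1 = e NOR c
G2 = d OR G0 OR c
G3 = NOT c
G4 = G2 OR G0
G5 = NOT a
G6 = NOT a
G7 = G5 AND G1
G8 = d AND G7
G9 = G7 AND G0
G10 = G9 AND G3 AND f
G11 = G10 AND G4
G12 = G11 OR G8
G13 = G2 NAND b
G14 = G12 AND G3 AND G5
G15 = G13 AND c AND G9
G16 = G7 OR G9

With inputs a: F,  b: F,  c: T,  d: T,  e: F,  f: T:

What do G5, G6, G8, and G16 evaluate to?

G0 = b XOR f = F XOR T = T
G1 = e NOR c = F NOR T = F
G5 = NOT a = NOT F = T
G6 = NOT a = NOT F = T
G7 = G5 AND G1 = T AND F = F
G8 = d AND G7 = T AND F = F
G9 = G7 AND G0 = F AND T = F
G16 = G7 OR G9 = F OR F = F

G5 = T, G6 = T, G8 = F, G16 = F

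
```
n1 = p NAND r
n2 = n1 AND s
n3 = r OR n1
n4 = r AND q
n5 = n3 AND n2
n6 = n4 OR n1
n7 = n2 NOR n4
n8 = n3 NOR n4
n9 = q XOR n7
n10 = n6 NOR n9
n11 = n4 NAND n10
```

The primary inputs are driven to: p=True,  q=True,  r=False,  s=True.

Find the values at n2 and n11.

n2 = True, n11 = True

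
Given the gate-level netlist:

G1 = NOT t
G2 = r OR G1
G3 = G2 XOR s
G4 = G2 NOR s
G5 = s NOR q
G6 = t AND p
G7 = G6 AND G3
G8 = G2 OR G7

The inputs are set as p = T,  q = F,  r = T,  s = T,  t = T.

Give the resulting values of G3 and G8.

G3 = F  G8 = T

G1 = NOT t = NOT T = F
G2 = r OR G1 = T OR F = T
G3 = G2 XOR s = T XOR T = F
G6 = t AND p = T AND T = T
G7 = G6 AND G3 = T AND F = F
G8 = G2 OR G7 = T OR F = T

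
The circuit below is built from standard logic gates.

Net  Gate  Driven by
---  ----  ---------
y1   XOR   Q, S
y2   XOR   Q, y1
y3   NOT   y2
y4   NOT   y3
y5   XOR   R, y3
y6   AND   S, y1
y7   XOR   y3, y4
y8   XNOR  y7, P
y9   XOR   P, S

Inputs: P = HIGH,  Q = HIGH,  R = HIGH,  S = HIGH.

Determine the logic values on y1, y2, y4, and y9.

y1 = Q XOR S = HIGH XOR HIGH = LOW
y2 = Q XOR y1 = HIGH XOR LOW = HIGH
y3 = NOT y2 = NOT HIGH = LOW
y4 = NOT y3 = NOT LOW = HIGH
y9 = P XOR S = HIGH XOR HIGH = LOW

y1 = LOW, y2 = HIGH, y4 = HIGH, y9 = LOW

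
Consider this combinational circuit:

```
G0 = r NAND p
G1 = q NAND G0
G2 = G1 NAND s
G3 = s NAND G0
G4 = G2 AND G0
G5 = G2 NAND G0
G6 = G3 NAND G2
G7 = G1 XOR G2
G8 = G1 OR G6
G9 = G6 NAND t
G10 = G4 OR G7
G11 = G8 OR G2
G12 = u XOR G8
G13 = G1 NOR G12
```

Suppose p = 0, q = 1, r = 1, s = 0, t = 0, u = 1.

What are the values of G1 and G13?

G1 = 0, G13 = 0

G0 = r NAND p = 1 NAND 0 = 1
G1 = q NAND G0 = 1 NAND 1 = 0
G2 = G1 NAND s = 0 NAND 0 = 1
G3 = s NAND G0 = 0 NAND 1 = 1
G6 = G3 NAND G2 = 1 NAND 1 = 0
G8 = G1 OR G6 = 0 OR 0 = 0
G12 = u XOR G8 = 1 XOR 0 = 1
G13 = G1 NOR G12 = 0 NOR 1 = 0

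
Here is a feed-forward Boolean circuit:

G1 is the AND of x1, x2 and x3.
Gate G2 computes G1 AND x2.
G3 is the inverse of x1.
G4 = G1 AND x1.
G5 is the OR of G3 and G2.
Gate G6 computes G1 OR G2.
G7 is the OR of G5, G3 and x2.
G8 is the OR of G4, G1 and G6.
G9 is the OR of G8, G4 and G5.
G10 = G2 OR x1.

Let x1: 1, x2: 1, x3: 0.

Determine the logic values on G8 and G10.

G8 = 0, G10 = 1

G1 = x1 AND x2 AND x3 = 1 AND 1 AND 0 = 0
G2 = G1 AND x2 = 0 AND 1 = 0
G4 = G1 AND x1 = 0 AND 1 = 0
G6 = G1 OR G2 = 0 OR 0 = 0
G8 = G4 OR G1 OR G6 = 0 OR 0 OR 0 = 0
G10 = G2 OR x1 = 0 OR 1 = 1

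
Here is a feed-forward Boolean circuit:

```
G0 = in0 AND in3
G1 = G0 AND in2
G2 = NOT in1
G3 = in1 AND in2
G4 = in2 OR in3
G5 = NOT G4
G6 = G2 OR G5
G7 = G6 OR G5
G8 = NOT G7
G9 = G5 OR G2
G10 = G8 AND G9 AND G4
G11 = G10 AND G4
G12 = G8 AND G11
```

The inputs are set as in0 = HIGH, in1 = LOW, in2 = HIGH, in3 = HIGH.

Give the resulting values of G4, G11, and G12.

G4 = HIGH  G11 = LOW  G12 = LOW

G2 = NOT in1 = NOT LOW = HIGH
G4 = in2 OR in3 = HIGH OR HIGH = HIGH
G5 = NOT G4 = NOT HIGH = LOW
G6 = G2 OR G5 = HIGH OR LOW = HIGH
G7 = G6 OR G5 = HIGH OR LOW = HIGH
G8 = NOT G7 = NOT HIGH = LOW
G9 = G5 OR G2 = LOW OR HIGH = HIGH
G10 = G8 AND G9 AND G4 = LOW AND HIGH AND HIGH = LOW
G11 = G10 AND G4 = LOW AND HIGH = LOW
G12 = G8 AND G11 = LOW AND LOW = LOW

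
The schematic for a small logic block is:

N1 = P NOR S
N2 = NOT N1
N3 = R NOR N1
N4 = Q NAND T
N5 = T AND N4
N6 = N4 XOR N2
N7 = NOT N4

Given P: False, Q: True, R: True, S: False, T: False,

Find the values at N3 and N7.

N1 = P NOR S = False NOR False = True
N3 = R NOR N1 = True NOR True = False
N4 = Q NAND T = True NAND False = True
N7 = NOT N4 = NOT True = False

N3 = False; N7 = False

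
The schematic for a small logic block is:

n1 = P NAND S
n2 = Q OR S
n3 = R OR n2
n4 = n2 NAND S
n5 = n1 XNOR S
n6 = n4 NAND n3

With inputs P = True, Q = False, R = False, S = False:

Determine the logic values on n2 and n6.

n2 = Q OR S = False OR False = False
n3 = R OR n2 = False OR False = False
n4 = n2 NAND S = False NAND False = True
n6 = n4 NAND n3 = True NAND False = True

n2 = False; n6 = True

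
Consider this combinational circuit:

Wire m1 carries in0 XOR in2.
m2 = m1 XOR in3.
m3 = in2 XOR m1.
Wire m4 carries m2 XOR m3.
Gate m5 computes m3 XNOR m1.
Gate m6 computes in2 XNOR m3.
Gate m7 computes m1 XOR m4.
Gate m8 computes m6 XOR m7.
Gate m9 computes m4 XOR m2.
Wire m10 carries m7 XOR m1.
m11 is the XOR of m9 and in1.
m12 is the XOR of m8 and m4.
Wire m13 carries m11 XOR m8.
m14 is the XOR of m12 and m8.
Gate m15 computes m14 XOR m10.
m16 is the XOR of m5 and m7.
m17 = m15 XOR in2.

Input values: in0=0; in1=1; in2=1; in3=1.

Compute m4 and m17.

m1 = in0 XOR in2 = 0 XOR 1 = 1
m2 = m1 XOR in3 = 1 XOR 1 = 0
m3 = in2 XOR m1 = 1 XOR 1 = 0
m4 = m2 XOR m3 = 0 XOR 0 = 0
m6 = in2 XNOR m3 = 1 XNOR 0 = 0
m7 = m1 XOR m4 = 1 XOR 0 = 1
m8 = m6 XOR m7 = 0 XOR 1 = 1
m10 = m7 XOR m1 = 1 XOR 1 = 0
m12 = m8 XOR m4 = 1 XOR 0 = 1
m14 = m12 XOR m8 = 1 XOR 1 = 0
m15 = m14 XOR m10 = 0 XOR 0 = 0
m17 = m15 XOR in2 = 0 XOR 1 = 1

m4 = 0, m17 = 1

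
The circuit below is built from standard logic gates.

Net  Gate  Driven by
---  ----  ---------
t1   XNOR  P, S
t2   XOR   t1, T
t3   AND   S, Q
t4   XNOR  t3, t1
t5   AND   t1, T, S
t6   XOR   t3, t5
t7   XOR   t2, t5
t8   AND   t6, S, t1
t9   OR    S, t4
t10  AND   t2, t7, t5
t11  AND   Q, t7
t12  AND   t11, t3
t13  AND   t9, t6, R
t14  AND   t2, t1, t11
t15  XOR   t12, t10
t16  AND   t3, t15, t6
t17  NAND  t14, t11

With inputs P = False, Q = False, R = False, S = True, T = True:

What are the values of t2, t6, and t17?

t1 = P XNOR S = False XNOR True = False
t2 = t1 XOR T = False XOR True = True
t3 = S AND Q = True AND False = False
t5 = t1 AND T AND S = False AND True AND True = False
t6 = t3 XOR t5 = False XOR False = False
t7 = t2 XOR t5 = True XOR False = True
t11 = Q AND t7 = False AND True = False
t14 = t2 AND t1 AND t11 = True AND False AND False = False
t17 = t14 NAND t11 = False NAND False = True

t2 = True  t6 = False  t17 = True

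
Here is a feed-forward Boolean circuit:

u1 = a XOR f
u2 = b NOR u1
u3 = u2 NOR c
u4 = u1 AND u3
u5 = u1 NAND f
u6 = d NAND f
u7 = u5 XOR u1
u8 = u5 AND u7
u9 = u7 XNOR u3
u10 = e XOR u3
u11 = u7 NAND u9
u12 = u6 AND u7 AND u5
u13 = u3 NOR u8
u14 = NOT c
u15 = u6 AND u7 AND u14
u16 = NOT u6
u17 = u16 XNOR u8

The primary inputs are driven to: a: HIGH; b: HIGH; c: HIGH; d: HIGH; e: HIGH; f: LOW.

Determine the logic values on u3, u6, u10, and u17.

u3 = LOW  u6 = HIGH  u10 = HIGH  u17 = HIGH

u1 = a XOR f = HIGH XOR LOW = HIGH
u2 = b NOR u1 = HIGH NOR HIGH = LOW
u3 = u2 NOR c = LOW NOR HIGH = LOW
u5 = u1 NAND f = HIGH NAND LOW = HIGH
u6 = d NAND f = HIGH NAND LOW = HIGH
u7 = u5 XOR u1 = HIGH XOR HIGH = LOW
u8 = u5 AND u7 = HIGH AND LOW = LOW
u10 = e XOR u3 = HIGH XOR LOW = HIGH
u16 = NOT u6 = NOT HIGH = LOW
u17 = u16 XNOR u8 = LOW XNOR LOW = HIGH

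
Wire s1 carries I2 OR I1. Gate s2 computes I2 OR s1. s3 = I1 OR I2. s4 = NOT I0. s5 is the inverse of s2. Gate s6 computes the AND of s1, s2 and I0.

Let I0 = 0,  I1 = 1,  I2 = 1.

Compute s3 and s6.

s1 = I2 OR I1 = 1 OR 1 = 1
s2 = I2 OR s1 = 1 OR 1 = 1
s3 = I1 OR I2 = 1 OR 1 = 1
s6 = s1 AND s2 AND I0 = 1 AND 1 AND 0 = 0

s3 = 1, s6 = 0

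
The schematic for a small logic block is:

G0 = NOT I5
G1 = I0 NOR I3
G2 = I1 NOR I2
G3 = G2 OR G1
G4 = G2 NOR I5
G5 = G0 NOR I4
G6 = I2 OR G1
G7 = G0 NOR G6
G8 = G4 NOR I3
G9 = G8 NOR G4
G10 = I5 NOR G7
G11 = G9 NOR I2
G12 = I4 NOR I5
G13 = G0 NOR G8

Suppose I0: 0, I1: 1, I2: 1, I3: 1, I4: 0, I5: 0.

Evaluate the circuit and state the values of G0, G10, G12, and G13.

G0 = 1; G10 = 1; G12 = 1; G13 = 0

G0 = NOT I5 = NOT 0 = 1
G1 = I0 NOR I3 = 0 NOR 1 = 0
G2 = I1 NOR I2 = 1 NOR 1 = 0
G4 = G2 NOR I5 = 0 NOR 0 = 1
G6 = I2 OR G1 = 1 OR 0 = 1
G7 = G0 NOR G6 = 1 NOR 1 = 0
G8 = G4 NOR I3 = 1 NOR 1 = 0
G10 = I5 NOR G7 = 0 NOR 0 = 1
G12 = I4 NOR I5 = 0 NOR 0 = 1
G13 = G0 NOR G8 = 1 NOR 0 = 0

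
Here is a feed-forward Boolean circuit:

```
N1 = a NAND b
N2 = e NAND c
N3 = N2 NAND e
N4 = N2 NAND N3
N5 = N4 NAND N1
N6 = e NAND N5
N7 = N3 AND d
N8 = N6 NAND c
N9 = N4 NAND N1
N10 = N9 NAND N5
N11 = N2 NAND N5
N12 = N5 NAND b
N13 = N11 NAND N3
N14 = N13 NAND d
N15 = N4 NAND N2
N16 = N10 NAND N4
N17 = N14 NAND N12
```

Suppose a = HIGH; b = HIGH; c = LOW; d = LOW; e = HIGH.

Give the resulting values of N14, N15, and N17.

N14 = HIGH, N15 = LOW, N17 = HIGH

N1 = a NAND b = HIGH NAND HIGH = LOW
N2 = e NAND c = HIGH NAND LOW = HIGH
N3 = N2 NAND e = HIGH NAND HIGH = LOW
N4 = N2 NAND N3 = HIGH NAND LOW = HIGH
N5 = N4 NAND N1 = HIGH NAND LOW = HIGH
N11 = N2 NAND N5 = HIGH NAND HIGH = LOW
N12 = N5 NAND b = HIGH NAND HIGH = LOW
N13 = N11 NAND N3 = LOW NAND LOW = HIGH
N14 = N13 NAND d = HIGH NAND LOW = HIGH
N15 = N4 NAND N2 = HIGH NAND HIGH = LOW
N17 = N14 NAND N12 = HIGH NAND LOW = HIGH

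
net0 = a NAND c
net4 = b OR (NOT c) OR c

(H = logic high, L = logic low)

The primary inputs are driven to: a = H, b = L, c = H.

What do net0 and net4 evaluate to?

net0 = L, net4 = H

net0 = H NAND H = L
net4 = L OR (NOT H) OR H = H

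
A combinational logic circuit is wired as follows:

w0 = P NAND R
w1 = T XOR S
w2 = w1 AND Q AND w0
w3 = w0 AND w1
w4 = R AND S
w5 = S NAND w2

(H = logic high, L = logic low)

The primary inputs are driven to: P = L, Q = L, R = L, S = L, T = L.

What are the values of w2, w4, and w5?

w0 = P NAND R = L NAND L = H
w1 = T XOR S = L XOR L = L
w2 = w1 AND Q AND w0 = L AND L AND H = L
w4 = R AND S = L AND L = L
w5 = S NAND w2 = L NAND L = H

w2 = L, w4 = L, w5 = H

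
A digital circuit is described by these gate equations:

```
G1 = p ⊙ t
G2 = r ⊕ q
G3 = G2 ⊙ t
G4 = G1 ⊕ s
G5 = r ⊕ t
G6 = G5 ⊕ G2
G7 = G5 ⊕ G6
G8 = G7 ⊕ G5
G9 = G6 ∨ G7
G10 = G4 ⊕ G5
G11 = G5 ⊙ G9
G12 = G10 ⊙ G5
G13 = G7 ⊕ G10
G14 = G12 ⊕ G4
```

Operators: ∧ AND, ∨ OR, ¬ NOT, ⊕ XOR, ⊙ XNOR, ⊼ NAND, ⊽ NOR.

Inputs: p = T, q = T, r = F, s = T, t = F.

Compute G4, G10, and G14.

G4 = T, G10 = T, G14 = T

G1 = p XNOR t = T XNOR F = F
G4 = G1 XOR s = F XOR T = T
G5 = r XOR t = F XOR F = F
G10 = G4 XOR G5 = T XOR F = T
G12 = G10 XNOR G5 = T XNOR F = F
G14 = G12 XOR G4 = F XOR T = T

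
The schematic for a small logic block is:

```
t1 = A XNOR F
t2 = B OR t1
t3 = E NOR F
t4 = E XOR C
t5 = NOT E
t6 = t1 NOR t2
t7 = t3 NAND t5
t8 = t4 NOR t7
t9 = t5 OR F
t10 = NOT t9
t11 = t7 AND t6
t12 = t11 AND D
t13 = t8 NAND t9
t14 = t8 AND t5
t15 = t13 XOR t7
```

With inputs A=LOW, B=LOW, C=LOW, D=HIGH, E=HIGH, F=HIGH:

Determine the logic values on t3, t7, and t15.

t3 = LOW, t7 = HIGH, t15 = LOW

t3 = E NOR F = HIGH NOR HIGH = LOW
t4 = E XOR C = HIGH XOR LOW = HIGH
t5 = NOT E = NOT HIGH = LOW
t7 = t3 NAND t5 = LOW NAND LOW = HIGH
t8 = t4 NOR t7 = HIGH NOR HIGH = LOW
t9 = t5 OR F = LOW OR HIGH = HIGH
t13 = t8 NAND t9 = LOW NAND HIGH = HIGH
t15 = t13 XOR t7 = HIGH XOR HIGH = LOW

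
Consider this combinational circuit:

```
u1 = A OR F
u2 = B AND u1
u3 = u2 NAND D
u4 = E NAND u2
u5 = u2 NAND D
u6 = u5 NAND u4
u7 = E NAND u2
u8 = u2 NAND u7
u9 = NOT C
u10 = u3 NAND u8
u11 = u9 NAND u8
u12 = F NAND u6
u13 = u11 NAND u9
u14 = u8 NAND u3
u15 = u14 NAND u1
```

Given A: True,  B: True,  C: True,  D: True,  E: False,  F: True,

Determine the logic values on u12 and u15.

u1 = A OR F = True OR True = True
u2 = B AND u1 = True AND True = True
u3 = u2 NAND D = True NAND True = False
u4 = E NAND u2 = False NAND True = True
u5 = u2 NAND D = True NAND True = False
u6 = u5 NAND u4 = False NAND True = True
u7 = E NAND u2 = False NAND True = True
u8 = u2 NAND u7 = True NAND True = False
u12 = F NAND u6 = True NAND True = False
u14 = u8 NAND u3 = False NAND False = True
u15 = u14 NAND u1 = True NAND True = False

u12 = False; u15 = False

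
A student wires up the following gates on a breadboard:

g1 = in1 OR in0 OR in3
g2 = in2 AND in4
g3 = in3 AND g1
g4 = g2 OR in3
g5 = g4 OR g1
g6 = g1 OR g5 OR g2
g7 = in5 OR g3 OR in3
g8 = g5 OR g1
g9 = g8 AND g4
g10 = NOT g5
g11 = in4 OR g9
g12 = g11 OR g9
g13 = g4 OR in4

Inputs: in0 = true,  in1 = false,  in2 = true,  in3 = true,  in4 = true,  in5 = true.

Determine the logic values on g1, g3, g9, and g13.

g1 = true  g3 = true  g9 = true  g13 = true

g1 = in1 OR in0 OR in3 = false OR true OR true = true
g2 = in2 AND in4 = true AND true = true
g3 = in3 AND g1 = true AND true = true
g4 = g2 OR in3 = true OR true = true
g5 = g4 OR g1 = true OR true = true
g8 = g5 OR g1 = true OR true = true
g9 = g8 AND g4 = true AND true = true
g13 = g4 OR in4 = true OR true = true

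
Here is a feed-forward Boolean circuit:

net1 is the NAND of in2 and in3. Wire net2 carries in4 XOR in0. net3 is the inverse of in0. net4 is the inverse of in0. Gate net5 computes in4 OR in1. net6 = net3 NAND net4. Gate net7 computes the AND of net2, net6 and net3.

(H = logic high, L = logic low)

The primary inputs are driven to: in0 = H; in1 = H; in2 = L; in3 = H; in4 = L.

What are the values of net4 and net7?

net4 = L, net7 = L

net2 = in4 XOR in0 = L XOR H = H
net3 = NOT in0 = NOT H = L
net4 = NOT in0 = NOT H = L
net6 = net3 NAND net4 = L NAND L = H
net7 = net2 AND net6 AND net3 = H AND H AND L = L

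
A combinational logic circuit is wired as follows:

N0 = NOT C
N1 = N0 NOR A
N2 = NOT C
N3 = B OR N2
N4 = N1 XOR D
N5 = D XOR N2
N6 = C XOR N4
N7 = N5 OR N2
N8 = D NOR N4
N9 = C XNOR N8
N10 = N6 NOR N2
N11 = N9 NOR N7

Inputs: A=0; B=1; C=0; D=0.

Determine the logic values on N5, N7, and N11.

N0 = NOT C = NOT 0 = 1
N1 = N0 NOR A = 1 NOR 0 = 0
N2 = NOT C = NOT 0 = 1
N4 = N1 XOR D = 0 XOR 0 = 0
N5 = D XOR N2 = 0 XOR 1 = 1
N7 = N5 OR N2 = 1 OR 1 = 1
N8 = D NOR N4 = 0 NOR 0 = 1
N9 = C XNOR N8 = 0 XNOR 1 = 0
N11 = N9 NOR N7 = 0 NOR 1 = 0

N5 = 1; N7 = 1; N11 = 0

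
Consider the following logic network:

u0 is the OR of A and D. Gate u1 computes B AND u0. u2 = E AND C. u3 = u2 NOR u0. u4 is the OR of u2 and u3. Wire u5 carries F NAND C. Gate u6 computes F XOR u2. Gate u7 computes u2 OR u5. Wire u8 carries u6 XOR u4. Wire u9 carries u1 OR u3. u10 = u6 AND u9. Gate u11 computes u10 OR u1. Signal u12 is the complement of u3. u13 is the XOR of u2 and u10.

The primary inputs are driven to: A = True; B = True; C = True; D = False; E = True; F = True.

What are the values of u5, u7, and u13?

u5 = False  u7 = True  u13 = True

u0 = A OR D = True OR False = True
u1 = B AND u0 = True AND True = True
u2 = E AND C = True AND True = True
u3 = u2 NOR u0 = True NOR True = False
u5 = F NAND C = True NAND True = False
u6 = F XOR u2 = True XOR True = False
u7 = u2 OR u5 = True OR False = True
u9 = u1 OR u3 = True OR False = True
u10 = u6 AND u9 = False AND True = False
u13 = u2 XOR u10 = True XOR False = True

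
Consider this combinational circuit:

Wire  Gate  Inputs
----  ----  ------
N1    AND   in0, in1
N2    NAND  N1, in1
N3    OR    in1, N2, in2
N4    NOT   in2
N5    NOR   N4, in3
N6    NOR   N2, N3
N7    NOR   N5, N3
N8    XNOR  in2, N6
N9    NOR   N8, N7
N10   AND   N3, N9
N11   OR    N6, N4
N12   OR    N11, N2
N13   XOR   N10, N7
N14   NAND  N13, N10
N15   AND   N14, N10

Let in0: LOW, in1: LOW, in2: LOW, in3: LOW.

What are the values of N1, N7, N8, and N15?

N1 = LOW; N7 = LOW; N8 = HIGH; N15 = LOW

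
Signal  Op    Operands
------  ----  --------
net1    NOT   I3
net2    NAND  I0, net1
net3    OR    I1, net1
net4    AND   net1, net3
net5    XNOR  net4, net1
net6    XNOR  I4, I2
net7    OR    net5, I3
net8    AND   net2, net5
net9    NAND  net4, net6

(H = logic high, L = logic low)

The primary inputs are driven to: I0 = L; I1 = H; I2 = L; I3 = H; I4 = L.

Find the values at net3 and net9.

net3 = H; net9 = H

net1 = NOT I3 = NOT H = L
net3 = I1 OR net1 = H OR L = H
net4 = net1 AND net3 = L AND H = L
net6 = I4 XNOR I2 = L XNOR L = H
net9 = net4 NAND net6 = L NAND H = H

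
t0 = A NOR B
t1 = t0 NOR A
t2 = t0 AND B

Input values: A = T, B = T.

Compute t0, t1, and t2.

t0 = F  t1 = F  t2 = F

t0 = A NOR B = T NOR T = F
t1 = t0 NOR A = F NOR T = F
t2 = t0 AND B = F AND T = F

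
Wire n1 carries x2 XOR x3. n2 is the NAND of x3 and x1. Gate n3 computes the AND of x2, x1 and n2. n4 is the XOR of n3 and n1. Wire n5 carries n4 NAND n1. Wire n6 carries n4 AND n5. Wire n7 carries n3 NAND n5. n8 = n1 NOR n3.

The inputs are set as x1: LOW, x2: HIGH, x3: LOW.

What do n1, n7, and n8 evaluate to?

n1 = HIGH  n7 = HIGH  n8 = LOW

n1 = x2 XOR x3 = HIGH XOR LOW = HIGH
n2 = x3 NAND x1 = LOW NAND LOW = HIGH
n3 = x2 AND x1 AND n2 = HIGH AND LOW AND HIGH = LOW
n4 = n3 XOR n1 = LOW XOR HIGH = HIGH
n5 = n4 NAND n1 = HIGH NAND HIGH = LOW
n7 = n3 NAND n5 = LOW NAND LOW = HIGH
n8 = n1 NOR n3 = HIGH NOR LOW = LOW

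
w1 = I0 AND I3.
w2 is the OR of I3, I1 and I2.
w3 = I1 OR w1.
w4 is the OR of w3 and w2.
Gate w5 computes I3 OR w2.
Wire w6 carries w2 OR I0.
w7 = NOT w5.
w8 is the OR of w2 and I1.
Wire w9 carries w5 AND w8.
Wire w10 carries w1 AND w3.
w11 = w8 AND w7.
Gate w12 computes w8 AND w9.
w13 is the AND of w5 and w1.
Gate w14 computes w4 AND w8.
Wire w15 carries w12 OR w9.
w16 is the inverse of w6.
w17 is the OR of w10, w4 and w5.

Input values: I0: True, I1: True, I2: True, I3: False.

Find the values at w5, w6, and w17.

w1 = I0 AND I3 = True AND False = False
w2 = I3 OR I1 OR I2 = False OR True OR True = True
w3 = I1 OR w1 = True OR False = True
w4 = w3 OR w2 = True OR True = True
w5 = I3 OR w2 = False OR True = True
w6 = w2 OR I0 = True OR True = True
w10 = w1 AND w3 = False AND True = False
w17 = w10 OR w4 OR w5 = False OR True OR True = True

w5 = True, w6 = True, w17 = True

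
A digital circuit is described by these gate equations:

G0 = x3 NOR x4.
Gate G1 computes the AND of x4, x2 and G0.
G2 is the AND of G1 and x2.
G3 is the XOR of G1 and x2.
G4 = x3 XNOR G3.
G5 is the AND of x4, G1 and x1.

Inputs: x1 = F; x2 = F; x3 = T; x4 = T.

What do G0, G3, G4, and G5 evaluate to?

G0 = F; G3 = F; G4 = F; G5 = F

G0 = x3 NOR x4 = T NOR T = F
G1 = x4 AND x2 AND G0 = T AND F AND F = F
G3 = G1 XOR x2 = F XOR F = F
G4 = x3 XNOR G3 = T XNOR F = F
G5 = x4 AND G1 AND x1 = T AND F AND F = F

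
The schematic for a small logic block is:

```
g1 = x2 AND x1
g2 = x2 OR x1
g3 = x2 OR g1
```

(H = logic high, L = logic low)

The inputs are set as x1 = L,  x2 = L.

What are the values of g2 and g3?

g1 = x2 AND x1 = L AND L = L
g2 = x2 OR x1 = L OR L = L
g3 = x2 OR g1 = L OR L = L

g2 = L, g3 = L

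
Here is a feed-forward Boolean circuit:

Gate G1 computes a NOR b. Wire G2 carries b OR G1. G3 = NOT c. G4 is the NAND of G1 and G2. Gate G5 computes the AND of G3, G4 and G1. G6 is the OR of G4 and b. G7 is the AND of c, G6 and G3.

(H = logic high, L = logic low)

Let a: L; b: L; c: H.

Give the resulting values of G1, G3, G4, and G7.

G1 = H, G3 = L, G4 = L, G7 = L

G1 = a NOR b = L NOR L = H
G2 = b OR G1 = L OR H = H
G3 = NOT c = NOT H = L
G4 = G1 NAND G2 = H NAND H = L
G6 = G4 OR b = L OR L = L
G7 = c AND G6 AND G3 = H AND L AND L = L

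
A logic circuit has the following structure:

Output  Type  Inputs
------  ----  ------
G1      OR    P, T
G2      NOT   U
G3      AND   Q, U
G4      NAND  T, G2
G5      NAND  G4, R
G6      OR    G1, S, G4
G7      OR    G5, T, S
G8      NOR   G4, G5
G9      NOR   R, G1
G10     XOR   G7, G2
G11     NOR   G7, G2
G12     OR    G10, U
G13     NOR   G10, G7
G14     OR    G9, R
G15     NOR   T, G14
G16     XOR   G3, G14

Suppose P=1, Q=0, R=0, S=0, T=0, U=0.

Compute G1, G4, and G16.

G1 = 1  G4 = 1  G16 = 0

G1 = P OR T = 1 OR 0 = 1
G2 = NOT U = NOT 0 = 1
G3 = Q AND U = 0 AND 0 = 0
G4 = T NAND G2 = 0 NAND 1 = 1
G9 = R NOR G1 = 0 NOR 1 = 0
G14 = G9 OR R = 0 OR 0 = 0
G16 = G3 XOR G14 = 0 XOR 0 = 0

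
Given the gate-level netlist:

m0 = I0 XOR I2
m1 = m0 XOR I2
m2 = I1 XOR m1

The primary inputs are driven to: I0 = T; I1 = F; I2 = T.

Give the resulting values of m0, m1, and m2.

m0 = F  m1 = T  m2 = T

m0 = I0 XOR I2 = T XOR T = F
m1 = m0 XOR I2 = F XOR T = T
m2 = I1 XOR m1 = F XOR T = T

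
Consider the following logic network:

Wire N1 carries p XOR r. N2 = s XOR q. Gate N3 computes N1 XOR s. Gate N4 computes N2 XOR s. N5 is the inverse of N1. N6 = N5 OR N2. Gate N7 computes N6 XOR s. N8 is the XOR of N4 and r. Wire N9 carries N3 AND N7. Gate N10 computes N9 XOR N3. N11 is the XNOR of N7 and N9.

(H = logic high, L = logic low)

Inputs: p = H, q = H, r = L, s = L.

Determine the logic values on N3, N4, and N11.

N3 = H, N4 = H, N11 = H

N1 = p XOR r = H XOR L = H
N2 = s XOR q = L XOR H = H
N3 = N1 XOR s = H XOR L = H
N4 = N2 XOR s = H XOR L = H
N5 = NOT N1 = NOT H = L
N6 = N5 OR N2 = L OR H = H
N7 = N6 XOR s = H XOR L = H
N9 = N3 AND N7 = H AND H = H
N11 = N7 XNOR N9 = H XNOR H = H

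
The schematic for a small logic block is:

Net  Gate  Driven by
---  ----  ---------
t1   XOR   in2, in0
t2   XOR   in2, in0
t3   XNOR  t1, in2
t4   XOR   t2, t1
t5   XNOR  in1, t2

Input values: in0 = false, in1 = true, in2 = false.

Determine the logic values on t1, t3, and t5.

t1 = in2 XOR in0 = false XOR false = false
t2 = in2 XOR in0 = false XOR false = false
t3 = t1 XNOR in2 = false XNOR false = true
t5 = in1 XNOR t2 = true XNOR false = false

t1 = false; t3 = true; t5 = false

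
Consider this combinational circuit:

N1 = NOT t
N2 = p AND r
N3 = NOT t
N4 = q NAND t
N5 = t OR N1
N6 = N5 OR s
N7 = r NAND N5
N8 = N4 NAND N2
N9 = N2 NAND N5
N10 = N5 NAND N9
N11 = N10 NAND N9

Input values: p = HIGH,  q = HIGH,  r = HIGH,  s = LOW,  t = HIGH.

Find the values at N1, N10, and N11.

N1 = NOT t = NOT HIGH = LOW
N2 = p AND r = HIGH AND HIGH = HIGH
N5 = t OR N1 = HIGH OR LOW = HIGH
N9 = N2 NAND N5 = HIGH NAND HIGH = LOW
N10 = N5 NAND N9 = HIGH NAND LOW = HIGH
N11 = N10 NAND N9 = HIGH NAND LOW = HIGH

N1 = LOW  N10 = HIGH  N11 = HIGH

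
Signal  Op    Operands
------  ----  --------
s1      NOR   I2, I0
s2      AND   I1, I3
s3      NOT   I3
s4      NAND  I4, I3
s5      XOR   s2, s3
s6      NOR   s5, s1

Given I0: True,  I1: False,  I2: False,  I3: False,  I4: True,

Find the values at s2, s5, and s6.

s2 = False  s5 = True  s6 = False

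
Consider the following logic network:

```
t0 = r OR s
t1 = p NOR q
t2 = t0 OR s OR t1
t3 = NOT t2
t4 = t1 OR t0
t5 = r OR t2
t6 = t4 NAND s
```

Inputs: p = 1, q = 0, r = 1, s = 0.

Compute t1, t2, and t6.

t0 = r OR s = 1 OR 0 = 1
t1 = p NOR q = 1 NOR 0 = 0
t2 = t0 OR s OR t1 = 1 OR 0 OR 0 = 1
t4 = t1 OR t0 = 0 OR 1 = 1
t6 = t4 NAND s = 1 NAND 0 = 1

t1 = 0, t2 = 1, t6 = 1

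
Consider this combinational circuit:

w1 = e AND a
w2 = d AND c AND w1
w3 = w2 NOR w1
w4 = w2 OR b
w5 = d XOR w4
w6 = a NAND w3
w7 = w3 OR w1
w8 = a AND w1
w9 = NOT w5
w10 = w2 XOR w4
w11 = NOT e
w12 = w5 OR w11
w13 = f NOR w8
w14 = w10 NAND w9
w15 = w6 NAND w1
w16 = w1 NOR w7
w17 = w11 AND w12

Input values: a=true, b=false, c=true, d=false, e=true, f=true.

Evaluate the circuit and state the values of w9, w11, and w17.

w9 = true; w11 = false; w17 = false

w1 = e AND a = true AND true = true
w2 = d AND c AND w1 = false AND true AND true = false
w4 = w2 OR b = false OR false = false
w5 = d XOR w4 = false XOR false = false
w9 = NOT w5 = NOT false = true
w11 = NOT e = NOT true = false
w12 = w5 OR w11 = false OR false = false
w17 = w11 AND w12 = false AND false = false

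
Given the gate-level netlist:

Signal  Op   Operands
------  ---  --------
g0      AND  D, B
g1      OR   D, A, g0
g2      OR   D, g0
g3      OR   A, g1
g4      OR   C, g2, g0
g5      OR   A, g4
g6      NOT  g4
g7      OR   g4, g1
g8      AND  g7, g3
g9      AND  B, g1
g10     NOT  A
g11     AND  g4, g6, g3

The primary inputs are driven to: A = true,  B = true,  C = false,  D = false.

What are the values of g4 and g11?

g0 = D AND B = false AND true = false
g1 = D OR A OR g0 = false OR true OR false = true
g2 = D OR g0 = false OR false = false
g3 = A OR g1 = true OR true = true
g4 = C OR g2 OR g0 = false OR false OR false = false
g6 = NOT g4 = NOT false = true
g11 = g4 AND g6 AND g3 = false AND true AND true = false

g4 = false, g11 = false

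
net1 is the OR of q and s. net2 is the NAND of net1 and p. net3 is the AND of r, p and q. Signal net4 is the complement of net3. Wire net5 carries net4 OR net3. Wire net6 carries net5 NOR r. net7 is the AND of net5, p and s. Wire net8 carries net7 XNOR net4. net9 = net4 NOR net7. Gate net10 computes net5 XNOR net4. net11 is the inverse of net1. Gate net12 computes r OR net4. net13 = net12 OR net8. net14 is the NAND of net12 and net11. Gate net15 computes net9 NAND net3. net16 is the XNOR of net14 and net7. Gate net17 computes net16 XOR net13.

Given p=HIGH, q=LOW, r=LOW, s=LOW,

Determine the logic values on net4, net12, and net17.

net4 = HIGH, net12 = HIGH, net17 = LOW

net1 = q OR s = LOW OR LOW = LOW
net3 = r AND p AND q = LOW AND HIGH AND LOW = LOW
net4 = NOT net3 = NOT LOW = HIGH
net5 = net4 OR net3 = HIGH OR LOW = HIGH
net7 = net5 AND p AND s = HIGH AND HIGH AND LOW = LOW
net8 = net7 XNOR net4 = LOW XNOR HIGH = LOW
net11 = NOT net1 = NOT LOW = HIGH
net12 = r OR net4 = LOW OR HIGH = HIGH
net13 = net12 OR net8 = HIGH OR LOW = HIGH
net14 = net12 NAND net11 = HIGH NAND HIGH = LOW
net16 = net14 XNOR net7 = LOW XNOR LOW = HIGH
net17 = net16 XOR net13 = HIGH XOR HIGH = LOW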